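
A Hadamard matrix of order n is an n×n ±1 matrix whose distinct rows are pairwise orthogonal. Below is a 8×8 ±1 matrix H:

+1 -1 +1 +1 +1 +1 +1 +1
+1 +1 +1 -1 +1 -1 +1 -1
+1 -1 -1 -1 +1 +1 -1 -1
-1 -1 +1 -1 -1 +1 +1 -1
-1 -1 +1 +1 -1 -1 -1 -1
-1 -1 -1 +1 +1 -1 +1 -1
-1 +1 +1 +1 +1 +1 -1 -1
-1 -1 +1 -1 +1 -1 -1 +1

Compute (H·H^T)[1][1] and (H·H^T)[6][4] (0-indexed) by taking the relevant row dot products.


Row 1 of H: [1, 1, 1, -1, 1, -1, 1, -1].
Row 4 of H: [-1, -1, 1, 1, -1, -1, -1, -1].
Row 6 of H: [-1, 1, 1, 1, 1, 1, -1, -1].
(H·H^T)[1][1] = Σ_j H[1][j]·H[1][j] = (1)² + (1)² + (1)² + (-1)² + (1)² + (-1)² + (1)² + (-1)² = 1 + 1 + 1 + 1 + 1 + 1 + 1 + 1 = 8.
(H·H^T)[6][4] = Σ_j H[6][j]·H[4][j] = (-1)·(-1) + (1)·(-1) + (1)·(1) + (1)·(1) + (1)·(-1) + (1)·(-1) + (-1)·(-1) + (-1)·(-1) = 1 + -1 + 1 + 1 + -1 + -1 + 1 + 1 = 2.
Rows 6 and 4 are not orthogonal (dot product = 2 ≠ 0), so H is not a Hadamard matrix.

(1,1) entry = 8; (6,4) entry = 2.


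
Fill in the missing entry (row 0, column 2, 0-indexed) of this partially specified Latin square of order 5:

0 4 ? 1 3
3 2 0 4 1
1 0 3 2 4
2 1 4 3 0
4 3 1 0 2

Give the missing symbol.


Row 0 contains symbols [0, 1, 3, 4] — missing [2].
Column 2 contains symbols [0, 1, 3, 4] — missing [2].
The missing symbol must appear in both missing sets; intersection = [2].
Therefore the hidden value is 2.

Missing value = 2.


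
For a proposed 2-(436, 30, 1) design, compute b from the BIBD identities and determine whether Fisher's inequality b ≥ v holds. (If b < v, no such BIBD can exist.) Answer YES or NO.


b = λv(v − 1)/(k(k − 1)) = 1·436·435/(30·29) = 189660/870 = 218.
Compare with v = 436: b < v, so Fisher's inequality fails.

NO


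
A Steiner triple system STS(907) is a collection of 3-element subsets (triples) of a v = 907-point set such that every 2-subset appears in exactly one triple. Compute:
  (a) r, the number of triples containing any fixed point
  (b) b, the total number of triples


An STS(v) is a 2-(v, 3, 1) BIBD: block size k = 3, λ = 1.
Replication: r(k − 1) = λ(v − 1) ⇒ r·2 = 907 − 1 = 906 ⇒ r = 453.
Block count: bk = vr ⇒ b·3 = 907·453 = 410871 ⇒ b = 136957.

r = 453, b = 136957.


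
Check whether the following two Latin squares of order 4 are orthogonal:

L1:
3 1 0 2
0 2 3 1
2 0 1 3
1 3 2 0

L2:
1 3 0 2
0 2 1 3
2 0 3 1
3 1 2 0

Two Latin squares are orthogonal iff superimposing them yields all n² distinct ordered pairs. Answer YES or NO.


Form the n² = 16 superimposed pairs (L1[i][j], L2[i][j]), row by row (rows and columns indexed from 0):
row 0: (3,1) (1,3) (0,0) (2,2)
row 1: (0,0) (2,2) (3,1) (1,3)
row 2: (2,2) (0,0) (1,3) (3,1)
row 3: (1,3) (3,1) (2,2) (0,0)
Orthogonality requires all 16 pairs distinct.
But the pair (0,0) repeats: cell (0,2) has L1 = 0, L2 = 0, and cell (1,0) has L1 = 0, L2 = 0.
A repeated pair means some other pair never occurs (only 4 distinct pairs out of 16), so the squares are not orthogonal.
Conclusion: NO.

NO


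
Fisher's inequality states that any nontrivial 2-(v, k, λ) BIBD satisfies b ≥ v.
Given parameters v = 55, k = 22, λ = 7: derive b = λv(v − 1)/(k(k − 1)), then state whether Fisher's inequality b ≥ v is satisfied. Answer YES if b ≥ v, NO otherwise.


r = λ(v − 1)/(k − 1) = 7·54/21 = 18.
b = vr/k = 55·18/22 = 45.
Fisher's inequality: b ≥ v ⇔ 45 ≥ 55? NO.

NO


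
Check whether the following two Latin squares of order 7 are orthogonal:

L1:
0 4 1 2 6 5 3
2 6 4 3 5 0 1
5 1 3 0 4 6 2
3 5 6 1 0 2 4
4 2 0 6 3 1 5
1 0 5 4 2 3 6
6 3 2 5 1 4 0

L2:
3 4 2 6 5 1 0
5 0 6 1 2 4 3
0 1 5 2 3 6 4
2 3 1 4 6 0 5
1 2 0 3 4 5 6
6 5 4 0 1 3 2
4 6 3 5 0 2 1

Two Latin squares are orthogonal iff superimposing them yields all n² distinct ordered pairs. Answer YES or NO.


Form the n² = 49 superimposed pairs (L1[i][j], L2[i][j]), row by row (rows and columns indexed from 0):
row 0: (0,3) (4,4) (1,2) (2,6) (6,5) (5,1) (3,0)
row 1: (2,5) (6,0) (4,6) (3,1) (5,2) (0,4) (1,3)
row 2: (5,0) (1,1) (3,5) (0,2) (4,3) (6,6) (2,4)
row 3: (3,2) (5,3) (6,1) (1,4) (0,6) (2,0) (4,5)
row 4: (4,1) (2,2) (0,0) (6,3) (3,4) (1,5) (5,6)
row 5: (1,6) (0,5) (5,4) (4,0) (2,1) (3,3) (6,2)
row 6: (6,4) (3,6) (2,3) (5,5) (1,0) (4,2) (0,1)
Orthogonality requires all 49 pairs distinct.
Check by first coordinate: for each symbol s of L1, list the L2 entries in the n cells where L1 = s; they must all differ.
  L1 = 0: L2 entries (in reading order) 3, 4, 2, 6, 0, 5, 1 — all 7 distinct ✓
  L1 = 1: L2 entries (in reading order) 2, 3, 1, 4, 5, 6, 0 — all 7 distinct ✓
  L1 = 2: L2 entries (in reading order) 6, 5, 4, 0, 2, 1, 3 — all 7 distinct ✓
  L1 = 3: L2 entries (in reading order) 0, 1, 5, 2, 4, 3, 6 — all 7 distinct ✓
  L1 = 4: L2 entries (in reading order) 4, 6, 3, 5, 1, 0, 2 — all 7 distinct ✓
  L1 = 5: L2 entries (in reading order) 1, 2, 0, 3, 6, 4, 5 — all 7 distinct ✓
  L1 = 6: L2 entries (in reading order) 5, 0, 6, 1, 3, 2, 4 — all 7 distinct ✓
Every symbol of L1 meets every symbol of L2 exactly once, so all 49 pairs are distinct (49 of 49).
Conclusion: YES.

YES


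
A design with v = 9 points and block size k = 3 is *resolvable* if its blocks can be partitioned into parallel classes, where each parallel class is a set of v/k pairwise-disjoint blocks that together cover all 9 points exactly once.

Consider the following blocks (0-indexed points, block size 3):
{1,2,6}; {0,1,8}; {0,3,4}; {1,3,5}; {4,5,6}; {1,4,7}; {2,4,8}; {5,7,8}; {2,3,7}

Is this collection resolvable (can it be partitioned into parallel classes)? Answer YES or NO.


v = 9, block size k = 3, number of blocks = 9.
For resolvability, blocks must partition into parallel classes of size v/k = 3.
Total blocks must therefore be a multiple of 3: 9 = 3·3 + 0 ⇒ divisible ✓.
Consider block {1,3,5}. The only other block(s) in the collection disjoint from it are {2,4,8} — just 1 block(s). Any parallel class containing {1,3,5} would need 2 other blocks each disjoint from it, so no parallel class of size 3 can contain {1,3,5}.
Since every block must belong to some parallel class in a resolution, the collection cannot be partitioned into parallel classes.
Resolvable? NO.

NO


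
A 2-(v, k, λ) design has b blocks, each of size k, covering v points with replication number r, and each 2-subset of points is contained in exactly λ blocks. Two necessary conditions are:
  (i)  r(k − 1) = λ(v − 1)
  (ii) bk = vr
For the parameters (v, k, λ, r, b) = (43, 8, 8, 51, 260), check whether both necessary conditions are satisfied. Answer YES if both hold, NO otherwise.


Condition (i): r(k − 1) = 51·7 = 357; λ(v − 1) = 8·42 = 336. Match? NO.
Condition (ii): bk = 260·8 = 2080; vr = 43·51 = 2193. Match? NO.
Both conditions hold? NO.

NO


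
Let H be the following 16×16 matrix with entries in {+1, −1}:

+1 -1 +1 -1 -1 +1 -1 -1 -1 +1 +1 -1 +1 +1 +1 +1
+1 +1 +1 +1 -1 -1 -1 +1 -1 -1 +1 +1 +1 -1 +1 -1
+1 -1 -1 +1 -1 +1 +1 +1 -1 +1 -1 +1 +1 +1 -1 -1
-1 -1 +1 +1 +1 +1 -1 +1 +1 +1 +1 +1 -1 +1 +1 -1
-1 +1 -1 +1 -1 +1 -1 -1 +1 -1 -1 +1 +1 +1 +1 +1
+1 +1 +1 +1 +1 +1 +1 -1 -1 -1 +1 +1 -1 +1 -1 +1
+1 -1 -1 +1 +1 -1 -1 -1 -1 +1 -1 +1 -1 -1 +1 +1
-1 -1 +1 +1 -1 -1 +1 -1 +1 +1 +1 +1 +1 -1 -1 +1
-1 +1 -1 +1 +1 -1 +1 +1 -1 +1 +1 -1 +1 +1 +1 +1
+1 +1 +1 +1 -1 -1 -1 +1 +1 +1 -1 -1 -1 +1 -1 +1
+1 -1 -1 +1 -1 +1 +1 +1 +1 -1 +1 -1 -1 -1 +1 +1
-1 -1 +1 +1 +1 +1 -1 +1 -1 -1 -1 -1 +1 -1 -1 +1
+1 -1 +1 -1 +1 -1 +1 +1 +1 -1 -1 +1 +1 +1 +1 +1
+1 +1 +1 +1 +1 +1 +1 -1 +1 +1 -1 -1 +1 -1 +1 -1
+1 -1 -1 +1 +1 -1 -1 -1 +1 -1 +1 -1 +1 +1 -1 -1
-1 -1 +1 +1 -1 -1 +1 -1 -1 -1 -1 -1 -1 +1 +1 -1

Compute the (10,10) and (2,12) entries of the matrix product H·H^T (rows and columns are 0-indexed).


Row 2 of H: [1, -1, -1, 1, -1, 1, 1, 1, -1, 1, -1, 1, 1, 1, -1, -1].
Row 10 of H: [1, -1, -1, 1, -1, 1, 1, 1, 1, -1, 1, -1, -1, -1, 1, 1].
Row 12 of H: [1, -1, 1, -1, 1, -1, 1, 1, 1, -1, -1, 1, 1, 1, 1, 1].
(H·H^T)[10][10] = Σ_j H[10][j]·H[10][j] = (1)² + (-1)² + (-1)² + (1)² + (-1)² + (1)² + (1)² + (1)² + (1)² + (-1)² + (1)² + (-1)² + (-1)² + (-1)² + (1)² + (1)² = 1 + 1 + 1 + 1 + 1 + 1 + 1 + 1 + 1 + 1 + 1 + 1 + 1 + 1 + 1 + 1 = 16.
(H·H^T)[2][12] = Σ_j H[2][j]·H[12][j] = (1)·(1) + (-1)·(-1) + (-1)·(1) + (1)·(-1) + (-1)·(1) + (1)·(-1) + (1)·(1) + (1)·(1) + (-1)·(1) + (1)·(-1) + (-1)·(-1) + (1)·(1) + (1)·(1) + (1)·(1) + (-1)·(1) + (-1)·(1) = 1 + 1 + -1 + -1 + -1 + -1 + 1 + 1 + -1 + -1 + 1 + 1 + 1 + 1 + -1 + -1 = 0.
So rows 2 and 12 are orthogonal; the diagonal entry equals n = 16.

(10,10) entry = 16; (2,12) entry = 0.


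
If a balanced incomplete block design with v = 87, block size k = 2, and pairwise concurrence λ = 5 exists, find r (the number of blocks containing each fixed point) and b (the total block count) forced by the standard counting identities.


Any 2-(v, k, λ) BIBD satisfies two necessary conditions:
  (i)  Each point sits in r blocks, and counting incidences through any fixed point gives r(k − 1) = λ(v − 1), so r = λ(v − 1)/(k − 1).
  (ii) Total incidences bk = vr, so b = vr/k.
Step 1: r = λ(v − 1)/(k − 1) = 5·(87 − 1)/(2 − 1) = 5·86/1 = 430/1 = 430.
Step 2: b = vr/k = 87·430/2 = 37410/2 = 18705.
Check integrality: r = 430 ∈ Z ✓, b = 18705 ∈ Z ✓.
(These identities are necessary conditions: they determine r and b for any design with these parameters, but do not by themselves prove that one exists.)

r = 430, b = 18705.


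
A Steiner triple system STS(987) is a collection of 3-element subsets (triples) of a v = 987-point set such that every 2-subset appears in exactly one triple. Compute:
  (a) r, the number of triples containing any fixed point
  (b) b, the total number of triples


An STS(v) is a 2-(v, 3, 1) BIBD: block size k = 3, λ = 1.
Replication: r(k − 1) = λ(v − 1) ⇒ r·2 = 987 − 1 = 986 ⇒ r = 493.
Block count: b = v(v − 1)/6 = 987·986/6 = 973182/6 = 162197.

r = 493, b = 162197.


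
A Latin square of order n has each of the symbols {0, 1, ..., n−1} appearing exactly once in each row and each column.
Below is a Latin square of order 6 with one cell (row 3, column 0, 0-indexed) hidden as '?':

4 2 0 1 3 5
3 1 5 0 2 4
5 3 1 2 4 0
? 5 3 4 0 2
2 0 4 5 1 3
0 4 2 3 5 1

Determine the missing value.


Row 3 contains symbols [0, 2, 3, 4, 5] — missing [1].
Column 0 contains symbols [0, 2, 3, 4, 5] — missing [1].
The missing symbol must appear in both missing sets; intersection = [1].
Therefore the hidden value is 1.

Missing value = 1.


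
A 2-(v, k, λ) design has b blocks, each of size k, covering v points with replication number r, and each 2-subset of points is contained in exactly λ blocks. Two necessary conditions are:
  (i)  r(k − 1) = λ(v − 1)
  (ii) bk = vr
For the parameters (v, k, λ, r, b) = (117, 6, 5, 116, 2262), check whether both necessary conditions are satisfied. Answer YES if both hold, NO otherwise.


Condition (i): r(k − 1) = 116·5 = 580; λ(v − 1) = 5·116 = 580. Match? YES.
Condition (ii): bk = 2262·6 = 13572; vr = 117·116 = 13572. Match? YES.
Both conditions hold? YES.

YES


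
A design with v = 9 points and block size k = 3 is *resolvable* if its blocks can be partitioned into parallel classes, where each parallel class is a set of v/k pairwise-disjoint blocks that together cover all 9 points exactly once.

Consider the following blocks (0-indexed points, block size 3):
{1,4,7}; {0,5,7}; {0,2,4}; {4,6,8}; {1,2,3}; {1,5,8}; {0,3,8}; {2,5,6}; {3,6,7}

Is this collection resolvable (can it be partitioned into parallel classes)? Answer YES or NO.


v = 9, block size k = 3, number of blocks = 9.
For resolvability, blocks must partition into parallel classes of size v/k = 3.
Total blocks must therefore be a multiple of 3: 9 = 3·3 + 0 ⇒ divisible ✓.
Greedy packing gives 3 candidate class(es). Each should be a full parallel class (size 3, covers all 9 points).
  Class 1 (3 blocks): {1,4,7}; {0,3,8}; {2,5,6}. Points covered: [0, 1, 2, 3, 4, 5, 6, 7, 8].
  Class 2 (3 blocks): {0,5,7}; {4,6,8}; {1,2,3}. Points covered: [0, 1, 2, 3, 4, 5, 6, 7, 8].
  Class 3 (3 blocks): {0,2,4}; {1,5,8}; {3,6,7}. Points covered: [0, 1, 2, 3, 4, 5, 6, 7, 8].
All classes full (size 3)? YES. All classes cover every point? YES.
Resolvable? YES.

YES


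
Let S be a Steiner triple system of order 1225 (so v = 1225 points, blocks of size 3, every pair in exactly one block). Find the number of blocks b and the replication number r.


An STS(v) is a 2-(v, 3, 1) BIBD: block size k = 3, λ = 1.
Replication: r(k − 1) = λ(v − 1) ⇒ r·2 = 1225 − 1 = 1224 ⇒ r = 612.
Block count: b = v(v − 1)/6 = 1225·1224/6 = 1499400/6 = 249900.
(Check via bk = vr: 249900·3 = 749700 = 1225·612 = 749700 ✓.)

r = 612, b = 249900.


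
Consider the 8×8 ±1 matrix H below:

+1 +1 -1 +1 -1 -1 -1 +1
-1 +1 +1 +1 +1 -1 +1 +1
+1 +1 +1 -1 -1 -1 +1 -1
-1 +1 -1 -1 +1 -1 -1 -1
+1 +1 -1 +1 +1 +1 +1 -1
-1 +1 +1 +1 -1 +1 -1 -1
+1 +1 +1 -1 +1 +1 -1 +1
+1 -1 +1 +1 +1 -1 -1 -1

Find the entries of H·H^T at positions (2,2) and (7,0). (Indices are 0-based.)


Row 0 of H: [1, 1, -1, 1, -1, -1, -1, 1].
Row 2 of H: [1, 1, 1, -1, -1, -1, 1, -1].
Row 7 of H: [1, -1, 1, 1, 1, -1, -1, -1].
(H·H^T)[2][2] = Σ_j H[2][j]·H[2][j] = (1)² + (1)² + (1)² + (-1)² + (-1)² + (-1)² + (1)² + (-1)² = 1 + 1 + 1 + 1 + 1 + 1 + 1 + 1 = 8.
(H·H^T)[7][0] = Σ_j H[7][j]·H[0][j] = (1)·(1) + (-1)·(1) + (1)·(-1) + (1)·(1) + (1)·(-1) + (-1)·(-1) + (-1)·(-1) + (-1)·(1) = 1 + -1 + -1 + 1 + -1 + 1 + 1 + -1 = 0.
So rows 7 and 0 are orthogonal; the diagonal entry equals n = 8.

(2,2) entry = 8; (7,0) entry = 0.


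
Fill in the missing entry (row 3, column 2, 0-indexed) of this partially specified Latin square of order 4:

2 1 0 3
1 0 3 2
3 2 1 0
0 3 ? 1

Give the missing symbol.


Row 3 contains symbols [0, 1, 3] — missing [2].
Column 2 contains symbols [0, 1, 3] — missing [2].
The missing symbol must appear in both missing sets; intersection = [2].
Therefore the hidden value is 2.

Missing value = 2.


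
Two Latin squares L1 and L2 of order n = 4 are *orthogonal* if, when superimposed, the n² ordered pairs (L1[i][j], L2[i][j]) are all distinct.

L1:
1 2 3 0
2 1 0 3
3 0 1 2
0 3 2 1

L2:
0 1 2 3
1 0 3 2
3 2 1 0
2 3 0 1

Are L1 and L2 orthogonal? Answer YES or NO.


Form the n² = 16 superimposed pairs (L1[i][j], L2[i][j]), row by row (rows and columns indexed from 0):
row 0: (1,0) (2,1) (3,2) (0,3)
row 1: (2,1) (1,0) (0,3) (3,2)
row 2: (3,3) (0,2) (1,1) (2,0)
row 3: (0,2) (3,3) (2,0) (1,1)
Orthogonality requires all 16 pairs distinct.
But the pair (2,1) repeats: cell (0,1) has L1 = 2, L2 = 1, and cell (1,0) has L1 = 2, L2 = 1.
A repeated pair means some other pair never occurs (only 8 distinct pairs out of 16), so the squares are not orthogonal.
Conclusion: NO.

NO


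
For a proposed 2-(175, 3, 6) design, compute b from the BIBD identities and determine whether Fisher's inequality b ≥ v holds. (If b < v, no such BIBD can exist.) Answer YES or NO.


b = λv(v − 1)/(k(k − 1)) = 6·175·174/(3·2) = 182700/6 = 30450.
Compare with v = 175: b ≥ v, so Fisher's inequality holds.

YES


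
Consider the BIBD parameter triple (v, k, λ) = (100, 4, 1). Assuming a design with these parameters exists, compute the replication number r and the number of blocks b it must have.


Any 2-(v, k, λ) BIBD satisfies two necessary conditions:
  (i)  Each point sits in r blocks, and counting incidences through any fixed point gives r(k − 1) = λ(v − 1), so r = λ(v − 1)/(k − 1).
  (ii) Total incidences bk = vr, so b = vr/k.
Step 1: r = λ(v − 1)/(k − 1) = 1·(100 − 1)/(4 − 1) = 1·99/3 = 99/3 = 33.
Step 2: b = vr/k = 100·33/4 = 3300/4 = 825.
Check integrality: r = 33 ∈ Z ✓, b = 825 ∈ Z ✓.
(These identities are necessary conditions: they determine r and b for any design with these parameters, but do not by themselves prove that one exists.)

r = 33, b = 825.


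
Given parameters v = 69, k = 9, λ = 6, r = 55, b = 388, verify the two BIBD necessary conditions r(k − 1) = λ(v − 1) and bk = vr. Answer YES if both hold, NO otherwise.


Condition (i): r(k − 1) = 55·8 = 440; λ(v − 1) = 6·68 = 408. Match? NO.
Condition (ii): bk = 388·9 = 3492; vr = 69·55 = 3795. Match? NO.
Both conditions hold? NO.

NO


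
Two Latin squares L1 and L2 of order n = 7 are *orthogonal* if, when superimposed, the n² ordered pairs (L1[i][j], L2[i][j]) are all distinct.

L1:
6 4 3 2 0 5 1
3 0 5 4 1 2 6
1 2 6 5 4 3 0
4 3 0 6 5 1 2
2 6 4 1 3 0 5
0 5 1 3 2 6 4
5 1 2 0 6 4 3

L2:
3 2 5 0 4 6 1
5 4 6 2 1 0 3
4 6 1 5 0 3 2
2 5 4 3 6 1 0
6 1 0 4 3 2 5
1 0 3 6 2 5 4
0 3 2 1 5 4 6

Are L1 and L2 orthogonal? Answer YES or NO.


Form the n² = 49 superimposed pairs (L1[i][j], L2[i][j]), row by row (rows and columns indexed from 0):
row 0: (6,3) (4,2) (3,5) (2,0) (0,4) (5,6) (1,1)
row 1: (3,5) (0,4) (5,6) (4,2) (1,1) (2,0) (6,3)
row 2: (1,4) (2,6) (6,1) (5,5) (4,0) (3,3) (0,2)
row 3: (4,2) (3,5) (0,4) (6,3) (5,6) (1,1) (2,0)
row 4: (2,6) (6,1) (4,0) (1,4) (3,3) (0,2) (5,5)
row 5: (0,1) (5,0) (1,3) (3,6) (2,2) (6,5) (4,4)
row 6: (5,0) (1,3) (2,2) (0,1) (6,5) (4,4) (3,6)
Orthogonality requires all 49 pairs distinct.
But the pair (3,5) repeats: cell (0,2) has L1 = 3, L2 = 5, and cell (1,0) has L1 = 3, L2 = 5.
A repeated pair means some other pair never occurs (only 21 distinct pairs out of 49), so the squares are not orthogonal.
Conclusion: NO.

NO


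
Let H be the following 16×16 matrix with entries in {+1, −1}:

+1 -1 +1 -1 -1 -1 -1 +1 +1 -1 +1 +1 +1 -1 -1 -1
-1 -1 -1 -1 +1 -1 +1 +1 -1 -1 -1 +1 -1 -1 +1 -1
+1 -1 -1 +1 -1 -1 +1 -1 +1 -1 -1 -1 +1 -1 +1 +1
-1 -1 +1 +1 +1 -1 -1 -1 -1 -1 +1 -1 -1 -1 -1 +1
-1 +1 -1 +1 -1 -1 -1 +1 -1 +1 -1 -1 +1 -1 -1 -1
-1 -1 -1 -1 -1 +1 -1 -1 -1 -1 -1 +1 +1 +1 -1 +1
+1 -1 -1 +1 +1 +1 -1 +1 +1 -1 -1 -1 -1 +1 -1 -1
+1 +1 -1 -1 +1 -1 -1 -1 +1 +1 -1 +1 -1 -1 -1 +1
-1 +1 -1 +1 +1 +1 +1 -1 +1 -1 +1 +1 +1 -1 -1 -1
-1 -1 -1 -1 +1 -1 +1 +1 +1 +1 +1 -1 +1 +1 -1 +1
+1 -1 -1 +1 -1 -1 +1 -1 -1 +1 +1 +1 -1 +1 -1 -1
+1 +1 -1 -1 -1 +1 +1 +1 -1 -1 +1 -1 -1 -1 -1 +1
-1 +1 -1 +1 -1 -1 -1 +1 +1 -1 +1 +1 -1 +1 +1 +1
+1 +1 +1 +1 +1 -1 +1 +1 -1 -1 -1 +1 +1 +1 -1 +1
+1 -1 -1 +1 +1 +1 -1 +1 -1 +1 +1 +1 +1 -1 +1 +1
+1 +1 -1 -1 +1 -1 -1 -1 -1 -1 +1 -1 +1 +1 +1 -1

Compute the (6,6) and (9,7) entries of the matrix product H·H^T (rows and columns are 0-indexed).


Row 6 of H: [1, -1, -1, 1, 1, 1, -1, 1, 1, -1, -1, -1, -1, 1, -1, -1].
Row 7 of H: [1, 1, -1, -1, 1, -1, -1, -1, 1, 1, -1, 1, -1, -1, -1, 1].
Row 9 of H: [-1, -1, -1, -1, 1, -1, 1, 1, 1, 1, 1, -1, 1, 1, -1, 1].
(H·H^T)[6][6] = Σ_j H[6][j]·H[6][j] = (1)² + (-1)² + (-1)² + (1)² + (1)² + (1)² + (-1)² + (1)² + (1)² + (-1)² + (-1)² + (-1)² + (-1)² + (1)² + (-1)² + (-1)² = 1 + 1 + 1 + 1 + 1 + 1 + 1 + 1 + 1 + 1 + 1 + 1 + 1 + 1 + 1 + 1 = 16.
(H·H^T)[9][7] = Σ_j H[9][j]·H[7][j] = (-1)·(1) + (-1)·(1) + (-1)·(-1) + (-1)·(-1) + (1)·(1) + (-1)·(-1) + (1)·(-1) + (1)·(-1) + (1)·(1) + (1)·(1) + (1)·(-1) + (-1)·(1) + (1)·(-1) + (1)·(-1) + (-1)·(-1) + (1)·(1) = -1 + -1 + 1 + 1 + 1 + 1 + -1 + -1 + 1 + 1 + -1 + -1 + -1 + -1 + 1 + 1 = 0.
So rows 9 and 7 are orthogonal; the diagonal entry equals n = 16.

(6,6) entry = 16; (9,7) entry = 0.


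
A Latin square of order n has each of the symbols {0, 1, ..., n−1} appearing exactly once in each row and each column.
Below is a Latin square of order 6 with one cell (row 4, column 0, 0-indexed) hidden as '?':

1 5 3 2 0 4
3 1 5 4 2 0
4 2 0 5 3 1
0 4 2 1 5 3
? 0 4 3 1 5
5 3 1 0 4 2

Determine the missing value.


Row 4 contains symbols [0, 1, 3, 4, 5] — missing [2].
Column 0 contains symbols [0, 1, 3, 4, 5] — missing [2].
The missing symbol must appear in both missing sets; intersection = [2].
Therefore the hidden value is 2.

Missing value = 2.


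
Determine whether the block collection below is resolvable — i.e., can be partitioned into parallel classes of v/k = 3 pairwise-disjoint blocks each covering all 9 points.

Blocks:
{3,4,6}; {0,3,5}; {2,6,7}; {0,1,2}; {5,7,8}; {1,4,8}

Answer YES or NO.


v = 9, block size k = 3, number of blocks = 6.
For resolvability, blocks must partition into parallel classes of size v/k = 3.
Total blocks must therefore be a multiple of 3: 6 = 3·2 + 0 ⇒ divisible ✓.
Greedy packing gives 2 candidate class(es). Each should be a full parallel class (size 3, covers all 9 points).
  Class 1 (3 blocks): {3,4,6}; {0,1,2}; {5,7,8}. Points covered: [0, 1, 2, 3, 4, 5, 6, 7, 8].
  Class 2 (3 blocks): {0,3,5}; {2,6,7}; {1,4,8}. Points covered: [0, 1, 2, 3, 4, 5, 6, 7, 8].
All classes full (size 3)? YES. All classes cover every point? YES.
Resolvable? YES.

YES


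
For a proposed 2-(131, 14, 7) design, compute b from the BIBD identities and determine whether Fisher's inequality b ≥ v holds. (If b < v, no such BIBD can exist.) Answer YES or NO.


b = λv(v − 1)/(k(k − 1)) = 7·131·130/(14·13) = 119210/182 = 655.
Compare with v = 131: b ≥ v, so Fisher's inequality holds.

YES


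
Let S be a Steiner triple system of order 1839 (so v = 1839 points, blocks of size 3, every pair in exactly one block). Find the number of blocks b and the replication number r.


An STS(v) is a 2-(v, 3, 1) BIBD: block size k = 3, λ = 1.
Replication: r(k − 1) = λ(v − 1) ⇒ r·2 = 1839 − 1 = 1838 ⇒ r = 919.
Block count: bk = vr ⇒ b·3 = 1839·919 = 1690041 ⇒ b = 563347.

r = 919, b = 563347.


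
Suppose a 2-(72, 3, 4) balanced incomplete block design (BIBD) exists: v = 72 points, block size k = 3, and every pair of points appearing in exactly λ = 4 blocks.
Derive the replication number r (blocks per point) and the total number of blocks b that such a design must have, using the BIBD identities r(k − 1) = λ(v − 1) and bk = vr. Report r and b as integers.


Any 2-(v, k, λ) BIBD satisfies two necessary conditions:
  (i)  Each point sits in r blocks, and counting incidences through any fixed point gives r(k − 1) = λ(v − 1), so r = λ(v − 1)/(k − 1).
  (ii) Total incidences bk = vr, so b = vr/k.
Step 1: r = λ(v − 1)/(k − 1) = 4·(72 − 1)/(3 − 1) = 4·71/2 = 284/2 = 142.
Step 2: b = vr/k = 72·142/3 = 10224/3 = 3408.
Check integrality: r = 142 ∈ Z ✓, b = 3408 ∈ Z ✓.
(These identities are necessary conditions: they determine r and b for any design with these parameters, but do not by themselves prove that one exists.)

r = 142, b = 3408.


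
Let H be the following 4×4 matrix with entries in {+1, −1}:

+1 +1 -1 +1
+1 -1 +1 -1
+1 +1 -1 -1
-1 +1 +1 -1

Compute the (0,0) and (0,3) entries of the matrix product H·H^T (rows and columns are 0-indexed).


Row 0 of H: [1, 1, -1, 1].
Row 3 of H: [-1, 1, 1, -1].
(H·H^T)[0][0] = Σ_j H[0][j]·H[0][j] = (1)² + (1)² + (-1)² + (1)² = 1 + 1 + 1 + 1 = 4.
(H·H^T)[0][3] = Σ_j H[0][j]·H[3][j] = (1)·(-1) + (1)·(1) + (-1)·(1) + (1)·(-1) = -1 + 1 + -1 + -1 = -2.
Rows 0 and 3 are not orthogonal (dot product = -2 ≠ 0), so H is not a Hadamard matrix.

(0,0) entry = 4; (0,3) entry = -2.


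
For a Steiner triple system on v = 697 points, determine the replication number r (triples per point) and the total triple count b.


An STS(v) is a 2-(v, 3, 1) BIBD: block size k = 3, λ = 1.
Replication: r(k − 1) = λ(v − 1) ⇒ r·2 = 697 − 1 = 696 ⇒ r = 348.
Block count: b = v(v − 1)/6 = 697·696/6 = 485112/6 = 80852.

r = 348, b = 80852.


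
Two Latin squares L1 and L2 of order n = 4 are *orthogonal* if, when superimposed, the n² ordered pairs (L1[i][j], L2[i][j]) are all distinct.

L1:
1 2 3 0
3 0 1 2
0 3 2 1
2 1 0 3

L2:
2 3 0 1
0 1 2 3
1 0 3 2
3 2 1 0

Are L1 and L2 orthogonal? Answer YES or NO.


Form the n² = 16 superimposed pairs (L1[i][j], L2[i][j]), row by row (rows and columns indexed from 0):
row 0: (1,2) (2,3) (3,0) (0,1)
row 1: (3,0) (0,1) (1,2) (2,3)
row 2: (0,1) (3,0) (2,3) (1,2)
row 3: (2,3) (1,2) (0,1) (3,0)
Orthogonality requires all 16 pairs distinct.
But the pair (3,0) repeats: cell (0,2) has L1 = 3, L2 = 0, and cell (1,0) has L1 = 3, L2 = 0.
A repeated pair means some other pair never occurs (only 4 distinct pairs out of 16), so the squares are not orthogonal.
Conclusion: NO.

NO


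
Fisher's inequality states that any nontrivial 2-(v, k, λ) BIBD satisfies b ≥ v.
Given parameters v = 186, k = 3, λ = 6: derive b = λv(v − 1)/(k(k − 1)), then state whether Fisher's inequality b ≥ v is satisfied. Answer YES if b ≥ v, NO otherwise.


b = λv(v − 1)/(k(k − 1)) = 6·186·185/(3·2) = 206460/6 = 34410.
Compare with v = 186: b ≥ v, so Fisher's inequality holds.

YES


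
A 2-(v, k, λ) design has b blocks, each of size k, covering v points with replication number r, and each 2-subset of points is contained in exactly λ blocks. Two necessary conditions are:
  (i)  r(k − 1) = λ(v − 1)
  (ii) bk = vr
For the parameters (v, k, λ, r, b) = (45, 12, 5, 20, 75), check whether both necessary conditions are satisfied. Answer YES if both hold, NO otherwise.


Condition (i): r(k − 1) = 20·11 = 220; λ(v − 1) = 5·44 = 220. Match? YES.
Condition (ii): bk = 75·12 = 900; vr = 45·20 = 900. Match? YES.
Both conditions hold? YES.

YES


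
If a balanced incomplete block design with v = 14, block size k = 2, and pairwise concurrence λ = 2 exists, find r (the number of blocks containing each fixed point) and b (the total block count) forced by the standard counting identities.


Any 2-(v, k, λ) BIBD satisfies two necessary conditions:
  (i)  Each point sits in r blocks, and counting incidences through any fixed point gives r(k − 1) = λ(v − 1), so r = λ(v − 1)/(k − 1).
  (ii) Total incidences bk = vr, so b = vr/k.
Step 1: r = λ(v − 1)/(k − 1) = 2·(14 − 1)/(2 − 1) = 2·13/1 = 26/1 = 26.
Step 2: b = vr/k = 14·26/2 = 364/2 = 182.
Check integrality: r = 26 ∈ Z ✓, b = 182 ∈ Z ✓.
(These identities are necessary conditions: they determine r and b for any design with these parameters, but do not by themselves prove that one exists.)

r = 26, b = 182.


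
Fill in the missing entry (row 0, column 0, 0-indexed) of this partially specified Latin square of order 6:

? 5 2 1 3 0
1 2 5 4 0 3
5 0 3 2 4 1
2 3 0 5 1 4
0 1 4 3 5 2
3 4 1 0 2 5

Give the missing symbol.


Row 0 contains symbols [0, 1, 2, 3, 5] — missing [4].
Column 0 contains symbols [0, 1, 2, 3, 5] — missing [4].
The missing symbol must appear in both missing sets; intersection = [4].
Therefore the hidden value is 4.

Missing value = 4.


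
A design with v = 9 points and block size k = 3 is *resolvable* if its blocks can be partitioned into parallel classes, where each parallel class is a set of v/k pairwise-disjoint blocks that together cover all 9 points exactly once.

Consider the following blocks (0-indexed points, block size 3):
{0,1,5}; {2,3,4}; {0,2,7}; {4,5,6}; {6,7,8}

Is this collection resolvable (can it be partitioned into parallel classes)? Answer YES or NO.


v = 9, block size k = 3, number of blocks = 5.
For resolvability, blocks must partition into parallel classes of size v/k = 3.
Total blocks must therefore be a multiple of 3: 5 = 3·1 + 2 ⇒ not divisible ✗.
Resolvable? NO.

NO


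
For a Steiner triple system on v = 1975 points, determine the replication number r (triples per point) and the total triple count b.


An STS(v) is a 2-(v, 3, 1) BIBD: block size k = 3, λ = 1.
Replication: r(k − 1) = λ(v − 1) ⇒ r·2 = 1975 − 1 = 1974 ⇒ r = 987.
Block count: b = v(v − 1)/6 = 1975·1974/6 = 3898650/6 = 649775.
(Check via bk = vr: 649775·3 = 1949325 = 1975·987 = 1949325 ✓.)

r = 987, b = 649775.


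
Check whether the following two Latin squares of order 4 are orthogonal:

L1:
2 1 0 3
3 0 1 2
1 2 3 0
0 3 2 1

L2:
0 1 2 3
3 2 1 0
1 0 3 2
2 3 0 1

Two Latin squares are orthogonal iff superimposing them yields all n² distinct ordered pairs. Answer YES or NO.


Form the n² = 16 superimposed pairs (L1[i][j], L2[i][j]), row by row (rows and columns indexed from 0):
row 0: (2,0) (1,1) (0,2) (3,3)
row 1: (3,3) (0,2) (1,1) (2,0)
row 2: (1,1) (2,0) (3,3) (0,2)
row 3: (0,2) (3,3) (2,0) (1,1)
Orthogonality requires all 16 pairs distinct.
But the pair (3,3) repeats: cell (0,3) has L1 = 3, L2 = 3, and cell (1,0) has L1 = 3, L2 = 3.
A repeated pair means some other pair never occurs (only 4 distinct pairs out of 16), so the squares are not orthogonal.
Conclusion: NO.

NO


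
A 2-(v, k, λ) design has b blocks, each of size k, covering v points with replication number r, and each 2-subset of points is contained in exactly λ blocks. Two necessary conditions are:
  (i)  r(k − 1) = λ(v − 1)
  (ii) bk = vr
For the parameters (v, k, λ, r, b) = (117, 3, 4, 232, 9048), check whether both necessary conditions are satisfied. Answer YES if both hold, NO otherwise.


Condition (i): r(k − 1) = 232·2 = 464; λ(v − 1) = 4·116 = 464. Match? YES.
Condition (ii): bk = 9048·3 = 27144; vr = 117·232 = 27144. Match? YES.
Both conditions hold? YES.

YES


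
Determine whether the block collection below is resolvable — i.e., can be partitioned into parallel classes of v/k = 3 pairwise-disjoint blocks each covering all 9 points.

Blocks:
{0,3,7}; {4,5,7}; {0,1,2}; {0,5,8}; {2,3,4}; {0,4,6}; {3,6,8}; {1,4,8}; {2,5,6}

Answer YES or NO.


v = 9, block size k = 3, number of blocks = 9.
For resolvability, blocks must partition into parallel classes of size v/k = 3.
Total blocks must therefore be a multiple of 3: 9 = 3·3 + 0 ⇒ divisible ✓.
Consider block {0,5,8}. The only other block(s) in the collection disjoint from it are {2,3,4} — just 1 block(s). Any parallel class containing {0,5,8} would need 2 other blocks each disjoint from it, so no parallel class of size 3 can contain {0,5,8}.
Since every block must belong to some parallel class in a resolution, the collection cannot be partitioned into parallel classes.
Resolvable? NO.

NO


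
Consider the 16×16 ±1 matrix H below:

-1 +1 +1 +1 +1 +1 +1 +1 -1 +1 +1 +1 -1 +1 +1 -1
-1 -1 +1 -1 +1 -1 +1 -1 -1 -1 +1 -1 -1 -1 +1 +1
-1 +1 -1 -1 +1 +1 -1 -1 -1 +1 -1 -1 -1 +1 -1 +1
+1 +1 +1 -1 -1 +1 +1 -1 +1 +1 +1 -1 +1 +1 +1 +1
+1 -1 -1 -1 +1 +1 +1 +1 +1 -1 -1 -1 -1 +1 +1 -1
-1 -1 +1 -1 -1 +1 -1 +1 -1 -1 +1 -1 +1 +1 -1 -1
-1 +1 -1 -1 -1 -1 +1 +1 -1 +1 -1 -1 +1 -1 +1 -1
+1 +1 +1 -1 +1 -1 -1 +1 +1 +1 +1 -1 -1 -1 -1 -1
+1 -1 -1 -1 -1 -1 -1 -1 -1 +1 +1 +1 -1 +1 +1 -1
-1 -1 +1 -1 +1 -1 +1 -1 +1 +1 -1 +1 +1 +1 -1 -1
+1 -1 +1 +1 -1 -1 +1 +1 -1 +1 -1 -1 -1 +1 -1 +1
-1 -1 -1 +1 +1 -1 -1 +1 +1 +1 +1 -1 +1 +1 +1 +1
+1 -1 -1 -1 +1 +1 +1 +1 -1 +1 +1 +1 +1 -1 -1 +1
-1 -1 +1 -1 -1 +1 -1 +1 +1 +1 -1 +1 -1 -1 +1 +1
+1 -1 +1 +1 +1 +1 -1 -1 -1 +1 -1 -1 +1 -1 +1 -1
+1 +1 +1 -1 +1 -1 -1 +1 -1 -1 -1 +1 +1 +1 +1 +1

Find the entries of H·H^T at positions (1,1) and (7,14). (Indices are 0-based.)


Row 1 of H: [-1, -1, 1, -1, 1, -1, 1, -1, -1, -1, 1, -1, -1, -1, 1, 1].
Row 7 of H: [1, 1, 1, -1, 1, -1, -1, 1, 1, 1, 1, -1, -1, -1, -1, -1].
Row 14 of H: [1, -1, 1, 1, 1, 1, -1, -1, -1, 1, -1, -1, 1, -1, 1, -1].
(H·H^T)[1][1] = Σ_j H[1][j]·H[1][j] = (-1)² + (-1)² + (1)² + (-1)² + (1)² + (-1)² + (1)² + (-1)² + (-1)² + (-1)² + (1)² + (-1)² + (-1)² + (-1)² + (1)² + (1)² = 1 + 1 + 1 + 1 + 1 + 1 + 1 + 1 + 1 + 1 + 1 + 1 + 1 + 1 + 1 + 1 = 16.
(H·H^T)[7][14] = Σ_j H[7][j]·H[14][j] = (1)·(1) + (1)·(-1) + (1)·(1) + (-1)·(1) + (1)·(1) + (-1)·(1) + (-1)·(-1) + (1)·(-1) + (1)·(-1) + (1)·(1) + (1)·(-1) + (-1)·(-1) + (-1)·(1) + (-1)·(-1) + (-1)·(1) + (-1)·(-1) = 1 + -1 + 1 + -1 + 1 + -1 + 1 + -1 + -1 + 1 + -1 + 1 + -1 + 1 + -1 + 1 = 0.
So rows 7 and 14 are orthogonal; the diagonal entry equals n = 16.

(1,1) entry = 16; (7,14) entry = 0.


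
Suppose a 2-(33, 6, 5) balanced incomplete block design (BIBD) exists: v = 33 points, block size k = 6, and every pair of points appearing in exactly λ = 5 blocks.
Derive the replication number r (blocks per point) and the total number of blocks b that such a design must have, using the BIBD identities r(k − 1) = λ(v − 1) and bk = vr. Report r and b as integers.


Any 2-(v, k, λ) BIBD satisfies two necessary conditions:
  (i)  Each point sits in r blocks, and counting incidences through any fixed point gives r(k − 1) = λ(v − 1), so r = λ(v − 1)/(k − 1).
  (ii) Total incidences bk = vr, so b = vr/k.
Step 1: r = λ(v − 1)/(k − 1) = 5·(33 − 1)/(6 − 1) = 5·32/5 = 160/5 = 32.
Step 2: b = vr/k = 33·32/6 = 1056/6 = 176.
Check integrality: r = 32 ∈ Z ✓, b = 176 ∈ Z ✓.
(These identities are necessary conditions: they determine r and b for any design with these parameters, but do not by themselves prove that one exists.)

r = 32, b = 176.


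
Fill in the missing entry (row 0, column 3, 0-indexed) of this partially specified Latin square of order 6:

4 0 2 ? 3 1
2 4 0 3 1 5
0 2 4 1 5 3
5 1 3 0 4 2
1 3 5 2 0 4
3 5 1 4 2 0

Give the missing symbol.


Row 0 contains symbols [0, 1, 2, 3, 4] — missing [5].
Column 3 contains symbols [0, 1, 2, 3, 4] — missing [5].
The missing symbol must appear in both missing sets; intersection = [5].
Therefore the hidden value is 5.

Missing value = 5.


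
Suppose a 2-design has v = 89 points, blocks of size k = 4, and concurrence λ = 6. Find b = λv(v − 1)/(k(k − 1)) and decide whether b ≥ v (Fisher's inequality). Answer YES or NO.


r = λ(v − 1)/(k − 1) = 6·88/3 = 176.
b = vr/k = 89·176/4 = 3916.
Fisher's inequality: b ≥ v ⇔ 3916 ≥ 89? YES.

YES


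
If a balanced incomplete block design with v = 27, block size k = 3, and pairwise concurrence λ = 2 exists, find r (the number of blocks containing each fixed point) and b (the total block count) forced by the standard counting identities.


Any 2-(v, k, λ) BIBD satisfies two necessary conditions:
  (i)  Each point sits in r blocks, and counting incidences through any fixed point gives r(k − 1) = λ(v − 1), so r = λ(v − 1)/(k − 1).
  (ii) Total incidences bk = vr, so b = vr/k.
Step 1: r = λ(v − 1)/(k − 1) = 2·(27 − 1)/(3 − 1) = 2·26/2 = 52/2 = 26.
Step 2: b = vr/k = 27·26/3 = 702/3 = 234.
Check integrality: r = 26 ∈ Z ✓, b = 234 ∈ Z ✓.
(These identities are necessary conditions: they determine r and b for any design with these parameters, but do not by themselves prove that one exists.)

r = 26, b = 234.


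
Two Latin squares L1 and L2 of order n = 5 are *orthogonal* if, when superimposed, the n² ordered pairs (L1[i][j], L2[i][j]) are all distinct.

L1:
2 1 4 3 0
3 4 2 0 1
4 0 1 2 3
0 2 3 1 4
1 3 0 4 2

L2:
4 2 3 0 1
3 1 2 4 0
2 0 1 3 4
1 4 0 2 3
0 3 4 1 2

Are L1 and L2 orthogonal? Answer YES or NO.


Form the n² = 25 superimposed pairs (L1[i][j], L2[i][j]), row by row (rows and columns indexed from 0):
row 0: (2,4) (1,2) (4,3) (3,0) (0,1)
row 1: (3,3) (4,1) (2,2) (0,4) (1,0)
row 2: (4,2) (0,0) (1,1) (2,3) (3,4)
row 3: (0,1) (2,4) (3,0) (1,2) (4,3)
row 4: (1,0) (3,3) (0,4) (4,1) (2,2)
Orthogonality requires all 25 pairs distinct.
But the pair (0,1) repeats: cell (0,4) has L1 = 0, L2 = 1, and cell (3,0) has L1 = 0, L2 = 1.
A repeated pair means some other pair never occurs (only 15 distinct pairs out of 25), so the squares are not orthogonal.
Conclusion: NO.

NO


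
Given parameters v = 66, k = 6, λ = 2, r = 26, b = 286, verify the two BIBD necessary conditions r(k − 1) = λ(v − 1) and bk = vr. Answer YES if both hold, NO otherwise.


Condition (i): r(k − 1) = 26·5 = 130; λ(v − 1) = 2·65 = 130. Match? YES.
Condition (ii): bk = 286·6 = 1716; vr = 66·26 = 1716. Match? YES.
Both conditions hold? YES.

YES


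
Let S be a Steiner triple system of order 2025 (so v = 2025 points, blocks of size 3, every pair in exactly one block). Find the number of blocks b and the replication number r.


An STS(v) is a 2-(v, 3, 1) BIBD: block size k = 3, λ = 1.
Replication: r(k − 1) = λ(v − 1) ⇒ r·2 = 2025 − 1 = 2024 ⇒ r = 1012.
Block count: b = v(v − 1)/6 = 2025·2024/6 = 4098600/6 = 683100.
(Check via bk = vr: 683100·3 = 2049300 = 2025·1012 = 2049300 ✓.)

r = 1012, b = 683100.


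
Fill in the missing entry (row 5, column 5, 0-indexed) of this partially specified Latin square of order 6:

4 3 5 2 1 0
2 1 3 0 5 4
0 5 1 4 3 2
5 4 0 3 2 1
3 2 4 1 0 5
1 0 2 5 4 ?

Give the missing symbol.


Row 5 contains symbols [0, 1, 2, 4, 5] — missing [3].
Column 5 contains symbols [0, 1, 2, 4, 5] — missing [3].
The missing symbol must appear in both missing sets; intersection = [3].
Therefore the hidden value is 3.

Missing value = 3.


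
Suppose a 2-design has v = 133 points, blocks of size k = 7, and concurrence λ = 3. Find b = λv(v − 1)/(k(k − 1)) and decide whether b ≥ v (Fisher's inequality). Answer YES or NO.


r = λ(v − 1)/(k − 1) = 3·132/6 = 66.
b = vr/k = 133·66/7 = 1254.
Fisher's inequality: b ≥ v ⇔ 1254 ≥ 133? YES.

YES


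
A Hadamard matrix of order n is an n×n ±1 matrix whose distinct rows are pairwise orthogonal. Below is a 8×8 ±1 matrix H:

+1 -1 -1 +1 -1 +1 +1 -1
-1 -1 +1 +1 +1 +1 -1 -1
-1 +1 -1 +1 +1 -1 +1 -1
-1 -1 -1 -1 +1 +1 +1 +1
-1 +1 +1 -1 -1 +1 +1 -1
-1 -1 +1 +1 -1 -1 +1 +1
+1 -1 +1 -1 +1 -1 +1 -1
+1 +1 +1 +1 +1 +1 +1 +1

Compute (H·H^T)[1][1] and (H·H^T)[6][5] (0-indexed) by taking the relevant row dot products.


Row 1 of H: [-1, -1, 1, 1, 1, 1, -1, -1].
Row 5 of H: [-1, -1, 1, 1, -1, -1, 1, 1].
Row 6 of H: [1, -1, 1, -1, 1, -1, 1, -1].
(H·H^T)[1][1] = Σ_j H[1][j]·H[1][j] = (-1)² + (-1)² + (1)² + (1)² + (1)² + (1)² + (-1)² + (-1)² = 1 + 1 + 1 + 1 + 1 + 1 + 1 + 1 = 8.
(H·H^T)[6][5] = Σ_j H[6][j]·H[5][j] = (1)·(-1) + (-1)·(-1) + (1)·(1) + (-1)·(1) + (1)·(-1) + (-1)·(-1) + (1)·(1) + (-1)·(1) = -1 + 1 + 1 + -1 + -1 + 1 + 1 + -1 = 0.
So rows 6 and 5 are orthogonal; the diagonal entry equals n = 8.

(1,1) entry = 8; (6,5) entry = 0.


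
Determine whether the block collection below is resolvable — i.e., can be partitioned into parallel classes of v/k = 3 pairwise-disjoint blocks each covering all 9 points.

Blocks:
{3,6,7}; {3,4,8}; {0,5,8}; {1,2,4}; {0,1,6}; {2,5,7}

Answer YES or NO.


v = 9, block size k = 3, number of blocks = 6.
For resolvability, blocks must partition into parallel classes of size v/k = 3.
Total blocks must therefore be a multiple of 3: 6 = 3·2 + 0 ⇒ divisible ✓.
Greedy packing gives 2 candidate class(es). Each should be a full parallel class (size 3, covers all 9 points).
  Class 1 (3 blocks): {3,6,7}; {0,5,8}; {1,2,4}. Points covered: [0, 1, 2, 3, 4, 5, 6, 7, 8].
  Class 2 (3 blocks): {3,4,8}; {0,1,6}; {2,5,7}. Points covered: [0, 1, 2, 3, 4, 5, 6, 7, 8].
All classes full (size 3)? YES. All classes cover every point? YES.
Resolvable? YES.

YES


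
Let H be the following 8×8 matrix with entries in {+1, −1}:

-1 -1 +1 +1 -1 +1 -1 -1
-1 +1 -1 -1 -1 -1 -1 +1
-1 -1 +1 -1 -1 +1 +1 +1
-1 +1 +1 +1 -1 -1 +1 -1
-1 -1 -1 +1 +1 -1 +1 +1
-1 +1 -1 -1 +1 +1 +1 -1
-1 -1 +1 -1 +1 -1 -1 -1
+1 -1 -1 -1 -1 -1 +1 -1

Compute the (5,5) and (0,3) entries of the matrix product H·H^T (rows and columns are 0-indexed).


Row 0 of H: [-1, -1, 1, 1, -1, 1, -1, -1].
Row 3 of H: [-1, 1, 1, 1, -1, -1, 1, -1].
Row 5 of H: [-1, 1, -1, -1, 1, 1, 1, -1].
(H·H^T)[5][5] = Σ_j H[5][j]·H[5][j] = (-1)² + (1)² + (-1)² + (-1)² + (1)² + (1)² + (1)² + (-1)² = 1 + 1 + 1 + 1 + 1 + 1 + 1 + 1 = 8.
(H·H^T)[0][3] = Σ_j H[0][j]·H[3][j] = (-1)·(-1) + (-1)·(1) + (1)·(1) + (1)·(1) + (-1)·(-1) + (1)·(-1) + (-1)·(1) + (-1)·(-1) = 1 + -1 + 1 + 1 + 1 + -1 + -1 + 1 = 2.
Rows 0 and 3 are not orthogonal (dot product = 2 ≠ 0), so H is not a Hadamard matrix.

(5,5) entry = 8; (0,3) entry = 2.


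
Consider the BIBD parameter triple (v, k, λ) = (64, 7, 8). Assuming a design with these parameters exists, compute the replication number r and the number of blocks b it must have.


Any 2-(v, k, λ) BIBD satisfies two necessary conditions:
  (i)  Each point sits in r blocks, and counting incidences through any fixed point gives r(k − 1) = λ(v − 1), so r = λ(v − 1)/(k − 1).
  (ii) Total incidences bk = vr, so b = vr/k.
Step 1: r = λ(v − 1)/(k − 1) = 8·(64 − 1)/(7 − 1) = 8·63/6 = 504/6 = 84.
Step 2: b = vr/k = 64·84/7 = 5376/7 = 768.
Check integrality: r = 84 ∈ Z ✓, b = 768 ∈ Z ✓.
(These identities are necessary conditions: they determine r and b for any design with these parameters, but do not by themselves prove that one exists.)

r = 84, b = 768.
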